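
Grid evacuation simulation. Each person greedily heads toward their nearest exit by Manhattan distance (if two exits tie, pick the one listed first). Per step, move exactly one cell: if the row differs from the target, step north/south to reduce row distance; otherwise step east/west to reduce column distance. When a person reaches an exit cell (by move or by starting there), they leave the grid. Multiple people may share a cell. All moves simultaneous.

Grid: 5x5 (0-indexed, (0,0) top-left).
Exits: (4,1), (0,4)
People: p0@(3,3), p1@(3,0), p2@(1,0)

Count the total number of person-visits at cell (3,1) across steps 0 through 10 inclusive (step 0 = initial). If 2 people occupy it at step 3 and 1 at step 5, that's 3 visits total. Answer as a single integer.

Step 0: p0@(3,3) p1@(3,0) p2@(1,0) -> at (3,1): 0 [-], cum=0
Step 1: p0@(4,3) p1@(4,0) p2@(2,0) -> at (3,1): 0 [-], cum=0
Step 2: p0@(4,2) p1@ESC p2@(3,0) -> at (3,1): 0 [-], cum=0
Step 3: p0@ESC p1@ESC p2@(4,0) -> at (3,1): 0 [-], cum=0
Step 4: p0@ESC p1@ESC p2@ESC -> at (3,1): 0 [-], cum=0
Total visits = 0

Answer: 0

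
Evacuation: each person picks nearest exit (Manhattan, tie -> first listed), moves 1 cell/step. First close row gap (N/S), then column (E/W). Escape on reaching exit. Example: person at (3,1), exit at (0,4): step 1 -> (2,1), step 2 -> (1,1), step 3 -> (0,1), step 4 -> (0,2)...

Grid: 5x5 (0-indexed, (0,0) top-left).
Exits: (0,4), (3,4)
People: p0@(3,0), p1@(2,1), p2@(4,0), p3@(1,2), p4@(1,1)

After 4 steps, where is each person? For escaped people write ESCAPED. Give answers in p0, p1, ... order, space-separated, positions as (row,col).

Step 1: p0:(3,0)->(3,1) | p1:(2,1)->(3,1) | p2:(4,0)->(3,0) | p3:(1,2)->(0,2) | p4:(1,1)->(0,1)
Step 2: p0:(3,1)->(3,2) | p1:(3,1)->(3,2) | p2:(3,0)->(3,1) | p3:(0,2)->(0,3) | p4:(0,1)->(0,2)
Step 3: p0:(3,2)->(3,3) | p1:(3,2)->(3,3) | p2:(3,1)->(3,2) | p3:(0,3)->(0,4)->EXIT | p4:(0,2)->(0,3)
Step 4: p0:(3,3)->(3,4)->EXIT | p1:(3,3)->(3,4)->EXIT | p2:(3,2)->(3,3) | p3:escaped | p4:(0,3)->(0,4)->EXIT

ESCAPED ESCAPED (3,3) ESCAPED ESCAPED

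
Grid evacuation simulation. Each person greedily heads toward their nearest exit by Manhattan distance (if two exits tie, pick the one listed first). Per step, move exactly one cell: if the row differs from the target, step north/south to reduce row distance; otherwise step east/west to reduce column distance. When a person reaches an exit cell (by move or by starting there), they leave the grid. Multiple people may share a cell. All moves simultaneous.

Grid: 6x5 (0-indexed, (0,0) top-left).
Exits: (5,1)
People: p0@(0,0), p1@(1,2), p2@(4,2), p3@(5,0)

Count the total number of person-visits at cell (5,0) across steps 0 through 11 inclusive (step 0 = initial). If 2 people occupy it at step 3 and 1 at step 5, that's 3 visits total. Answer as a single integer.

Answer: 2

Derivation:
Step 0: p0@(0,0) p1@(1,2) p2@(4,2) p3@(5,0) -> at (5,0): 1 [p3], cum=1
Step 1: p0@(1,0) p1@(2,2) p2@(5,2) p3@ESC -> at (5,0): 0 [-], cum=1
Step 2: p0@(2,0) p1@(3,2) p2@ESC p3@ESC -> at (5,0): 0 [-], cum=1
Step 3: p0@(3,0) p1@(4,2) p2@ESC p3@ESC -> at (5,0): 0 [-], cum=1
Step 4: p0@(4,0) p1@(5,2) p2@ESC p3@ESC -> at (5,0): 0 [-], cum=1
Step 5: p0@(5,0) p1@ESC p2@ESC p3@ESC -> at (5,0): 1 [p0], cum=2
Step 6: p0@ESC p1@ESC p2@ESC p3@ESC -> at (5,0): 0 [-], cum=2
Total visits = 2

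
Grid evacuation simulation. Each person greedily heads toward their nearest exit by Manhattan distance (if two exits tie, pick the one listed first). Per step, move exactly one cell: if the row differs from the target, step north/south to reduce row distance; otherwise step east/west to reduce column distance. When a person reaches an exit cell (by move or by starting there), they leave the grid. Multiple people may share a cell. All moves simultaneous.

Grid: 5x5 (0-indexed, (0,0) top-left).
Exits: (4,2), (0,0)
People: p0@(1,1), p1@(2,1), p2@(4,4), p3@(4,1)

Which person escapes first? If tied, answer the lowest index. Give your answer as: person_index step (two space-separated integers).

Answer: 3 1

Derivation:
Step 1: p0:(1,1)->(0,1) | p1:(2,1)->(3,1) | p2:(4,4)->(4,3) | p3:(4,1)->(4,2)->EXIT
Step 2: p0:(0,1)->(0,0)->EXIT | p1:(3,1)->(4,1) | p2:(4,3)->(4,2)->EXIT | p3:escaped
Step 3: p0:escaped | p1:(4,1)->(4,2)->EXIT | p2:escaped | p3:escaped
Exit steps: [2, 3, 2, 1]
First to escape: p3 at step 1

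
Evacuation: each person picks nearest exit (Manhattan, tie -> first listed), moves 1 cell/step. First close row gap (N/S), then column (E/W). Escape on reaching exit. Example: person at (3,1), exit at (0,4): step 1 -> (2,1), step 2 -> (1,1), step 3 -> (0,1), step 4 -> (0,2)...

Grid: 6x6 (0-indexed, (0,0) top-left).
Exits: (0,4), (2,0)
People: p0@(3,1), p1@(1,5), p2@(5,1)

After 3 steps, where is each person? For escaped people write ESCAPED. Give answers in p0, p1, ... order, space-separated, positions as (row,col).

Step 1: p0:(3,1)->(2,1) | p1:(1,5)->(0,5) | p2:(5,1)->(4,1)
Step 2: p0:(2,1)->(2,0)->EXIT | p1:(0,5)->(0,4)->EXIT | p2:(4,1)->(3,1)
Step 3: p0:escaped | p1:escaped | p2:(3,1)->(2,1)

ESCAPED ESCAPED (2,1)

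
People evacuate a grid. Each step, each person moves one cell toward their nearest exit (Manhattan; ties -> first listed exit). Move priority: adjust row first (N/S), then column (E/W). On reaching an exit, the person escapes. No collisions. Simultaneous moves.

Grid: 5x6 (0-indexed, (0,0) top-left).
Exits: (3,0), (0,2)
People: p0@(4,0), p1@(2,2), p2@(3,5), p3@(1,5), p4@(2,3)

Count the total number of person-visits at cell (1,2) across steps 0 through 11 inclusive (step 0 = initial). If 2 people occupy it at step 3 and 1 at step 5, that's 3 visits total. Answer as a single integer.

Step 0: p0@(4,0) p1@(2,2) p2@(3,5) p3@(1,5) p4@(2,3) -> at (1,2): 0 [-], cum=0
Step 1: p0@ESC p1@(1,2) p2@(3,4) p3@(0,5) p4@(1,3) -> at (1,2): 1 [p1], cum=1
Step 2: p0@ESC p1@ESC p2@(3,3) p3@(0,4) p4@(0,3) -> at (1,2): 0 [-], cum=1
Step 3: p0@ESC p1@ESC p2@(3,2) p3@(0,3) p4@ESC -> at (1,2): 0 [-], cum=1
Step 4: p0@ESC p1@ESC p2@(3,1) p3@ESC p4@ESC -> at (1,2): 0 [-], cum=1
Step 5: p0@ESC p1@ESC p2@ESC p3@ESC p4@ESC -> at (1,2): 0 [-], cum=1
Total visits = 1

Answer: 1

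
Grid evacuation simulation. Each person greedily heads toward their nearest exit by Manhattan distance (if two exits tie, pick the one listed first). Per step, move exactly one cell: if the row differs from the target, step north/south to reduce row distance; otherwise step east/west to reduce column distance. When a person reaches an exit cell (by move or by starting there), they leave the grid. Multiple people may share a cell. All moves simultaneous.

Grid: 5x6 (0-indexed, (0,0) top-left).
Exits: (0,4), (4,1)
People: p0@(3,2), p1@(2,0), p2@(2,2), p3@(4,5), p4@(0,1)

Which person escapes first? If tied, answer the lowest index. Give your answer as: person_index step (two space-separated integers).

Step 1: p0:(3,2)->(4,2) | p1:(2,0)->(3,0) | p2:(2,2)->(3,2) | p3:(4,5)->(4,4) | p4:(0,1)->(0,2)
Step 2: p0:(4,2)->(4,1)->EXIT | p1:(3,0)->(4,0) | p2:(3,2)->(4,2) | p3:(4,4)->(4,3) | p4:(0,2)->(0,3)
Step 3: p0:escaped | p1:(4,0)->(4,1)->EXIT | p2:(4,2)->(4,1)->EXIT | p3:(4,3)->(4,2) | p4:(0,3)->(0,4)->EXIT
Step 4: p0:escaped | p1:escaped | p2:escaped | p3:(4,2)->(4,1)->EXIT | p4:escaped
Exit steps: [2, 3, 3, 4, 3]
First to escape: p0 at step 2

Answer: 0 2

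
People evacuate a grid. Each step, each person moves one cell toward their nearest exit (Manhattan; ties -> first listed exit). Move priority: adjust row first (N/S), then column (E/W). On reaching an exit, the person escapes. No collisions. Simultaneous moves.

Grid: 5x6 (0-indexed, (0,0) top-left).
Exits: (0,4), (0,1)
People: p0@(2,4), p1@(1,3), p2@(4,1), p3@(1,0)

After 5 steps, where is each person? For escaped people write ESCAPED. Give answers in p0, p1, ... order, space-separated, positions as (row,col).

Step 1: p0:(2,4)->(1,4) | p1:(1,3)->(0,3) | p2:(4,1)->(3,1) | p3:(1,0)->(0,0)
Step 2: p0:(1,4)->(0,4)->EXIT | p1:(0,3)->(0,4)->EXIT | p2:(3,1)->(2,1) | p3:(0,0)->(0,1)->EXIT
Step 3: p0:escaped | p1:escaped | p2:(2,1)->(1,1) | p3:escaped
Step 4: p0:escaped | p1:escaped | p2:(1,1)->(0,1)->EXIT | p3:escaped

ESCAPED ESCAPED ESCAPED ESCAPED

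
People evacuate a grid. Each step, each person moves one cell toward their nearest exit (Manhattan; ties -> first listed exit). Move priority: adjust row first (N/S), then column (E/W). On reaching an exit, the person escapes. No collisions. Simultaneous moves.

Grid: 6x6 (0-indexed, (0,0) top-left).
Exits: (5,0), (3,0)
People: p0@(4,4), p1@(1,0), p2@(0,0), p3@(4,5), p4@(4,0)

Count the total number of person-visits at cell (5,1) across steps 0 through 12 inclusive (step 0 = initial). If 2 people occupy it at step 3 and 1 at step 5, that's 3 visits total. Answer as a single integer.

Answer: 2

Derivation:
Step 0: p0@(4,4) p1@(1,0) p2@(0,0) p3@(4,5) p4@(4,0) -> at (5,1): 0 [-], cum=0
Step 1: p0@(5,4) p1@(2,0) p2@(1,0) p3@(5,5) p4@ESC -> at (5,1): 0 [-], cum=0
Step 2: p0@(5,3) p1@ESC p2@(2,0) p3@(5,4) p4@ESC -> at (5,1): 0 [-], cum=0
Step 3: p0@(5,2) p1@ESC p2@ESC p3@(5,3) p4@ESC -> at (5,1): 0 [-], cum=0
Step 4: p0@(5,1) p1@ESC p2@ESC p3@(5,2) p4@ESC -> at (5,1): 1 [p0], cum=1
Step 5: p0@ESC p1@ESC p2@ESC p3@(5,1) p4@ESC -> at (5,1): 1 [p3], cum=2
Step 6: p0@ESC p1@ESC p2@ESC p3@ESC p4@ESC -> at (5,1): 0 [-], cum=2
Total visits = 2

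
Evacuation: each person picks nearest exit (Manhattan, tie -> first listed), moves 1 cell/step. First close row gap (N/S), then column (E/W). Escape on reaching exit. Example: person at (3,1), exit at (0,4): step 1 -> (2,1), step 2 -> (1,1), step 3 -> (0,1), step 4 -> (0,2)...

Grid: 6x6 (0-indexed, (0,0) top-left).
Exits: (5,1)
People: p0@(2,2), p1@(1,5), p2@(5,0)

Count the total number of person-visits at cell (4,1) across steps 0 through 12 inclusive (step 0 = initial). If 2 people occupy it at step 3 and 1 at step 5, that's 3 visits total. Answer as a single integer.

Answer: 0

Derivation:
Step 0: p0@(2,2) p1@(1,5) p2@(5,0) -> at (4,1): 0 [-], cum=0
Step 1: p0@(3,2) p1@(2,5) p2@ESC -> at (4,1): 0 [-], cum=0
Step 2: p0@(4,2) p1@(3,5) p2@ESC -> at (4,1): 0 [-], cum=0
Step 3: p0@(5,2) p1@(4,5) p2@ESC -> at (4,1): 0 [-], cum=0
Step 4: p0@ESC p1@(5,5) p2@ESC -> at (4,1): 0 [-], cum=0
Step 5: p0@ESC p1@(5,4) p2@ESC -> at (4,1): 0 [-], cum=0
Step 6: p0@ESC p1@(5,3) p2@ESC -> at (4,1): 0 [-], cum=0
Step 7: p0@ESC p1@(5,2) p2@ESC -> at (4,1): 0 [-], cum=0
Step 8: p0@ESC p1@ESC p2@ESC -> at (4,1): 0 [-], cum=0
Total visits = 0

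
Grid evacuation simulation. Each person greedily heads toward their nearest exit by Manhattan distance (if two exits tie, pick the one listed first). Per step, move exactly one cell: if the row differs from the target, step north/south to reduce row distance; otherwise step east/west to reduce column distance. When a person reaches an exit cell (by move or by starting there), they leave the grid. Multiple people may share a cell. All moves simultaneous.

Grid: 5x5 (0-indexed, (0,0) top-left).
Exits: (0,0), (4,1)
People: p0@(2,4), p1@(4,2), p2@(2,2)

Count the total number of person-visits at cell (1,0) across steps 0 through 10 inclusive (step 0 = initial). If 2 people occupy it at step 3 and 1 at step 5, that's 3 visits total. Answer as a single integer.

Step 0: p0@(2,4) p1@(4,2) p2@(2,2) -> at (1,0): 0 [-], cum=0
Step 1: p0@(3,4) p1@ESC p2@(3,2) -> at (1,0): 0 [-], cum=0
Step 2: p0@(4,4) p1@ESC p2@(4,2) -> at (1,0): 0 [-], cum=0
Step 3: p0@(4,3) p1@ESC p2@ESC -> at (1,0): 0 [-], cum=0
Step 4: p0@(4,2) p1@ESC p2@ESC -> at (1,0): 0 [-], cum=0
Step 5: p0@ESC p1@ESC p2@ESC -> at (1,0): 0 [-], cum=0
Total visits = 0

Answer: 0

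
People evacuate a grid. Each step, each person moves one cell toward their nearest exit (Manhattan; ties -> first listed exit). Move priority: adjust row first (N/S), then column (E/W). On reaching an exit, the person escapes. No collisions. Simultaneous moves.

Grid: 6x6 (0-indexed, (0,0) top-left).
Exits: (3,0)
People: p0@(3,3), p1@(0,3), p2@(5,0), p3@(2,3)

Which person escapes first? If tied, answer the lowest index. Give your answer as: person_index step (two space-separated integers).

Answer: 2 2

Derivation:
Step 1: p0:(3,3)->(3,2) | p1:(0,3)->(1,3) | p2:(5,0)->(4,0) | p3:(2,3)->(3,3)
Step 2: p0:(3,2)->(3,1) | p1:(1,3)->(2,3) | p2:(4,0)->(3,0)->EXIT | p3:(3,3)->(3,2)
Step 3: p0:(3,1)->(3,0)->EXIT | p1:(2,3)->(3,3) | p2:escaped | p3:(3,2)->(3,1)
Step 4: p0:escaped | p1:(3,3)->(3,2) | p2:escaped | p3:(3,1)->(3,0)->EXIT
Step 5: p0:escaped | p1:(3,2)->(3,1) | p2:escaped | p3:escaped
Step 6: p0:escaped | p1:(3,1)->(3,0)->EXIT | p2:escaped | p3:escaped
Exit steps: [3, 6, 2, 4]
First to escape: p2 at step 2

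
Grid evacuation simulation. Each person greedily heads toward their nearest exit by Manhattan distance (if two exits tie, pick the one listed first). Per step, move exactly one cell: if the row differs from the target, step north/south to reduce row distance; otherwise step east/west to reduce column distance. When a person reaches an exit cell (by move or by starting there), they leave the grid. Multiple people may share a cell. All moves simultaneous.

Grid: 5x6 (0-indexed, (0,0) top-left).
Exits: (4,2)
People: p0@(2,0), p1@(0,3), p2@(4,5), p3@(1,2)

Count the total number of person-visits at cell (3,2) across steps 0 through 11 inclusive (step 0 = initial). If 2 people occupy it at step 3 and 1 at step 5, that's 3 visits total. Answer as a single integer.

Answer: 1

Derivation:
Step 0: p0@(2,0) p1@(0,3) p2@(4,5) p3@(1,2) -> at (3,2): 0 [-], cum=0
Step 1: p0@(3,0) p1@(1,3) p2@(4,4) p3@(2,2) -> at (3,2): 0 [-], cum=0
Step 2: p0@(4,0) p1@(2,3) p2@(4,3) p3@(3,2) -> at (3,2): 1 [p3], cum=1
Step 3: p0@(4,1) p1@(3,3) p2@ESC p3@ESC -> at (3,2): 0 [-], cum=1
Step 4: p0@ESC p1@(4,3) p2@ESC p3@ESC -> at (3,2): 0 [-], cum=1
Step 5: p0@ESC p1@ESC p2@ESC p3@ESC -> at (3,2): 0 [-], cum=1
Total visits = 1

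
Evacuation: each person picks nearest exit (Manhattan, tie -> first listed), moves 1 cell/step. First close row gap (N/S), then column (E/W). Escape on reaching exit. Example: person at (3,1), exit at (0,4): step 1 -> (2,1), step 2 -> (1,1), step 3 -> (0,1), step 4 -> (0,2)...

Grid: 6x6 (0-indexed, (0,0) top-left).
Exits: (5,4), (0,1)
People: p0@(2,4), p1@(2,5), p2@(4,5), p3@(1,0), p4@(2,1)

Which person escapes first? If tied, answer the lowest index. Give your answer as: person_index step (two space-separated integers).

Step 1: p0:(2,4)->(3,4) | p1:(2,5)->(3,5) | p2:(4,5)->(5,5) | p3:(1,0)->(0,0) | p4:(2,1)->(1,1)
Step 2: p0:(3,4)->(4,4) | p1:(3,5)->(4,5) | p2:(5,5)->(5,4)->EXIT | p3:(0,0)->(0,1)->EXIT | p4:(1,1)->(0,1)->EXIT
Step 3: p0:(4,4)->(5,4)->EXIT | p1:(4,5)->(5,5) | p2:escaped | p3:escaped | p4:escaped
Step 4: p0:escaped | p1:(5,5)->(5,4)->EXIT | p2:escaped | p3:escaped | p4:escaped
Exit steps: [3, 4, 2, 2, 2]
First to escape: p2 at step 2

Answer: 2 2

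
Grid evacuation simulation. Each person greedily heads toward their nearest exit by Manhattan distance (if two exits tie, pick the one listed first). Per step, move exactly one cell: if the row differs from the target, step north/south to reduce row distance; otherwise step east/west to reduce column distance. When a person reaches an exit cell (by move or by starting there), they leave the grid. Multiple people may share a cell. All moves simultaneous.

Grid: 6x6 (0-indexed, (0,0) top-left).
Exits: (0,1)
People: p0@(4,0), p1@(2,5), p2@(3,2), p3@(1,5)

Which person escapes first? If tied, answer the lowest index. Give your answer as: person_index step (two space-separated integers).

Answer: 2 4

Derivation:
Step 1: p0:(4,0)->(3,0) | p1:(2,5)->(1,5) | p2:(3,2)->(2,2) | p3:(1,5)->(0,5)
Step 2: p0:(3,0)->(2,0) | p1:(1,5)->(0,5) | p2:(2,2)->(1,2) | p3:(0,5)->(0,4)
Step 3: p0:(2,0)->(1,0) | p1:(0,5)->(0,4) | p2:(1,2)->(0,2) | p3:(0,4)->(0,3)
Step 4: p0:(1,0)->(0,0) | p1:(0,4)->(0,3) | p2:(0,2)->(0,1)->EXIT | p3:(0,3)->(0,2)
Step 5: p0:(0,0)->(0,1)->EXIT | p1:(0,3)->(0,2) | p2:escaped | p3:(0,2)->(0,1)->EXIT
Step 6: p0:escaped | p1:(0,2)->(0,1)->EXIT | p2:escaped | p3:escaped
Exit steps: [5, 6, 4, 5]
First to escape: p2 at step 4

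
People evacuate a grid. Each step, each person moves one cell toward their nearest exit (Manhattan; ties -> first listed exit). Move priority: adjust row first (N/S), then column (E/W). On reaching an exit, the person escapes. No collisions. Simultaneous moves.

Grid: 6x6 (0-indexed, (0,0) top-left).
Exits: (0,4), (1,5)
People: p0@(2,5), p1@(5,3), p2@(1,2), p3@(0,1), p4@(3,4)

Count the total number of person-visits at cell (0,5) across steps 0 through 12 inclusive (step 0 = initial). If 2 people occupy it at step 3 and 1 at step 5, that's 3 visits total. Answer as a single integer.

Step 0: p0@(2,5) p1@(5,3) p2@(1,2) p3@(0,1) p4@(3,4) -> at (0,5): 0 [-], cum=0
Step 1: p0@ESC p1@(4,3) p2@(0,2) p3@(0,2) p4@(2,4) -> at (0,5): 0 [-], cum=0
Step 2: p0@ESC p1@(3,3) p2@(0,3) p3@(0,3) p4@(1,4) -> at (0,5): 0 [-], cum=0
Step 3: p0@ESC p1@(2,3) p2@ESC p3@ESC p4@ESC -> at (0,5): 0 [-], cum=0
Step 4: p0@ESC p1@(1,3) p2@ESC p3@ESC p4@ESC -> at (0,5): 0 [-], cum=0
Step 5: p0@ESC p1@(0,3) p2@ESC p3@ESC p4@ESC -> at (0,5): 0 [-], cum=0
Step 6: p0@ESC p1@ESC p2@ESC p3@ESC p4@ESC -> at (0,5): 0 [-], cum=0
Total visits = 0

Answer: 0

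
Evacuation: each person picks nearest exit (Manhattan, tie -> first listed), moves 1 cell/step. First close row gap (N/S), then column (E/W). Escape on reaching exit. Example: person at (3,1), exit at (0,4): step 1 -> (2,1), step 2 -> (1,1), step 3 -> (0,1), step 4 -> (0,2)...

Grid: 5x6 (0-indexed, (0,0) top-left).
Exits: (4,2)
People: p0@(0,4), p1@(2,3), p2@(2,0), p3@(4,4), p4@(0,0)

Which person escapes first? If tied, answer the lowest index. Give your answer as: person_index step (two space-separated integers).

Answer: 3 2

Derivation:
Step 1: p0:(0,4)->(1,4) | p1:(2,3)->(3,3) | p2:(2,0)->(3,0) | p3:(4,4)->(4,3) | p4:(0,0)->(1,0)
Step 2: p0:(1,4)->(2,4) | p1:(3,3)->(4,3) | p2:(3,0)->(4,0) | p3:(4,3)->(4,2)->EXIT | p4:(1,0)->(2,0)
Step 3: p0:(2,4)->(3,4) | p1:(4,3)->(4,2)->EXIT | p2:(4,0)->(4,1) | p3:escaped | p4:(2,0)->(3,0)
Step 4: p0:(3,4)->(4,4) | p1:escaped | p2:(4,1)->(4,2)->EXIT | p3:escaped | p4:(3,0)->(4,0)
Step 5: p0:(4,4)->(4,3) | p1:escaped | p2:escaped | p3:escaped | p4:(4,0)->(4,1)
Step 6: p0:(4,3)->(4,2)->EXIT | p1:escaped | p2:escaped | p3:escaped | p4:(4,1)->(4,2)->EXIT
Exit steps: [6, 3, 4, 2, 6]
First to escape: p3 at step 2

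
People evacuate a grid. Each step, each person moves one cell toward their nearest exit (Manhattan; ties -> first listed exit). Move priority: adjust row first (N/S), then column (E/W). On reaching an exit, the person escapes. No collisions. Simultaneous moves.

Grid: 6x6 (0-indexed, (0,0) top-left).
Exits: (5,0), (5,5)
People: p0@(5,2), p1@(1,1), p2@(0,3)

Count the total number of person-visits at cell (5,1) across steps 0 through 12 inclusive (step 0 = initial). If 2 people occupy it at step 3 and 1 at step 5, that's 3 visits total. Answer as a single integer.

Answer: 2

Derivation:
Step 0: p0@(5,2) p1@(1,1) p2@(0,3) -> at (5,1): 0 [-], cum=0
Step 1: p0@(5,1) p1@(2,1) p2@(1,3) -> at (5,1): 1 [p0], cum=1
Step 2: p0@ESC p1@(3,1) p2@(2,3) -> at (5,1): 0 [-], cum=1
Step 3: p0@ESC p1@(4,1) p2@(3,3) -> at (5,1): 0 [-], cum=1
Step 4: p0@ESC p1@(5,1) p2@(4,3) -> at (5,1): 1 [p1], cum=2
Step 5: p0@ESC p1@ESC p2@(5,3) -> at (5,1): 0 [-], cum=2
Step 6: p0@ESC p1@ESC p2@(5,4) -> at (5,1): 0 [-], cum=2
Step 7: p0@ESC p1@ESC p2@ESC -> at (5,1): 0 [-], cum=2
Total visits = 2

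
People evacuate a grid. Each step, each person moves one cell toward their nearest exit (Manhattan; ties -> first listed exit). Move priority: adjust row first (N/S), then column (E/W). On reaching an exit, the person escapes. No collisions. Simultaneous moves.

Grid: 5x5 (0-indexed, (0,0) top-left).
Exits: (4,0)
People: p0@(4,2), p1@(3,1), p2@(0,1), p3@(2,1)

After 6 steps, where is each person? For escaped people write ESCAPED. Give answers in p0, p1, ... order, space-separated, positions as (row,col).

Step 1: p0:(4,2)->(4,1) | p1:(3,1)->(4,1) | p2:(0,1)->(1,1) | p3:(2,1)->(3,1)
Step 2: p0:(4,1)->(4,0)->EXIT | p1:(4,1)->(4,0)->EXIT | p2:(1,1)->(2,1) | p3:(3,1)->(4,1)
Step 3: p0:escaped | p1:escaped | p2:(2,1)->(3,1) | p3:(4,1)->(4,0)->EXIT
Step 4: p0:escaped | p1:escaped | p2:(3,1)->(4,1) | p3:escaped
Step 5: p0:escaped | p1:escaped | p2:(4,1)->(4,0)->EXIT | p3:escaped

ESCAPED ESCAPED ESCAPED ESCAPED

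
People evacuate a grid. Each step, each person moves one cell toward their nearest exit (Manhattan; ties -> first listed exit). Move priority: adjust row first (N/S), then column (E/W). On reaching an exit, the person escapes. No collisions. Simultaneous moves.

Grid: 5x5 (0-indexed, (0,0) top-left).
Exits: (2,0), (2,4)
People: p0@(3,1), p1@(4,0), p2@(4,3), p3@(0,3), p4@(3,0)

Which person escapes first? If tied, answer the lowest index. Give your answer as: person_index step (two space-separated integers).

Step 1: p0:(3,1)->(2,1) | p1:(4,0)->(3,0) | p2:(4,3)->(3,3) | p3:(0,3)->(1,3) | p4:(3,0)->(2,0)->EXIT
Step 2: p0:(2,1)->(2,0)->EXIT | p1:(3,0)->(2,0)->EXIT | p2:(3,3)->(2,3) | p3:(1,3)->(2,3) | p4:escaped
Step 3: p0:escaped | p1:escaped | p2:(2,3)->(2,4)->EXIT | p3:(2,3)->(2,4)->EXIT | p4:escaped
Exit steps: [2, 2, 3, 3, 1]
First to escape: p4 at step 1

Answer: 4 1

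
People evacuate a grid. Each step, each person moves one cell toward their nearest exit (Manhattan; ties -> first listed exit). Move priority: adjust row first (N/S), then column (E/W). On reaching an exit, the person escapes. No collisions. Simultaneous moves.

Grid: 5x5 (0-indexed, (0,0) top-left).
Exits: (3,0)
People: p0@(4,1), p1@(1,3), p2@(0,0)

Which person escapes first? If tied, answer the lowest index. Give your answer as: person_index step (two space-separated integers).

Step 1: p0:(4,1)->(3,1) | p1:(1,3)->(2,3) | p2:(0,0)->(1,0)
Step 2: p0:(3,1)->(3,0)->EXIT | p1:(2,3)->(3,3) | p2:(1,0)->(2,0)
Step 3: p0:escaped | p1:(3,3)->(3,2) | p2:(2,0)->(3,0)->EXIT
Step 4: p0:escaped | p1:(3,2)->(3,1) | p2:escaped
Step 5: p0:escaped | p1:(3,1)->(3,0)->EXIT | p2:escaped
Exit steps: [2, 5, 3]
First to escape: p0 at step 2

Answer: 0 2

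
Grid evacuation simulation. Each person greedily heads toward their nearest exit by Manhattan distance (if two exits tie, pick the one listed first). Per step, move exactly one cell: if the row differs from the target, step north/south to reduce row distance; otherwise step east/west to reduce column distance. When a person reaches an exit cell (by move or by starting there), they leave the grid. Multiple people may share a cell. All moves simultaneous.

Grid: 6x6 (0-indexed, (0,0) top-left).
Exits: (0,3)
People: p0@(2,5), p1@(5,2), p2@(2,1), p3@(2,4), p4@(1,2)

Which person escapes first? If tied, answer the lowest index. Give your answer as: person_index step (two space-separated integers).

Answer: 4 2

Derivation:
Step 1: p0:(2,5)->(1,5) | p1:(5,2)->(4,2) | p2:(2,1)->(1,1) | p3:(2,4)->(1,4) | p4:(1,2)->(0,2)
Step 2: p0:(1,5)->(0,5) | p1:(4,2)->(3,2) | p2:(1,1)->(0,1) | p3:(1,4)->(0,4) | p4:(0,2)->(0,3)->EXIT
Step 3: p0:(0,5)->(0,4) | p1:(3,2)->(2,2) | p2:(0,1)->(0,2) | p3:(0,4)->(0,3)->EXIT | p4:escaped
Step 4: p0:(0,4)->(0,3)->EXIT | p1:(2,2)->(1,2) | p2:(0,2)->(0,3)->EXIT | p3:escaped | p4:escaped
Step 5: p0:escaped | p1:(1,2)->(0,2) | p2:escaped | p3:escaped | p4:escaped
Step 6: p0:escaped | p1:(0,2)->(0,3)->EXIT | p2:escaped | p3:escaped | p4:escaped
Exit steps: [4, 6, 4, 3, 2]
First to escape: p4 at step 2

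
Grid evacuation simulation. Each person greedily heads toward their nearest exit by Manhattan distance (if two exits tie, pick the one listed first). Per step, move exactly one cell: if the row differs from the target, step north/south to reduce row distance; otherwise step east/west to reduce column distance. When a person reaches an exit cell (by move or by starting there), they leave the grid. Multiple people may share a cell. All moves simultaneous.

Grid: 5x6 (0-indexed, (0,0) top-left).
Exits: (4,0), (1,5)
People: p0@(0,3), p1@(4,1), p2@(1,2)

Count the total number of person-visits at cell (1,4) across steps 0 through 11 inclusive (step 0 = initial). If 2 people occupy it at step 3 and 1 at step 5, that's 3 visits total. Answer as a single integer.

Answer: 2

Derivation:
Step 0: p0@(0,3) p1@(4,1) p2@(1,2) -> at (1,4): 0 [-], cum=0
Step 1: p0@(1,3) p1@ESC p2@(1,3) -> at (1,4): 0 [-], cum=0
Step 2: p0@(1,4) p1@ESC p2@(1,4) -> at (1,4): 2 [p0,p2], cum=2
Step 3: p0@ESC p1@ESC p2@ESC -> at (1,4): 0 [-], cum=2
Total visits = 2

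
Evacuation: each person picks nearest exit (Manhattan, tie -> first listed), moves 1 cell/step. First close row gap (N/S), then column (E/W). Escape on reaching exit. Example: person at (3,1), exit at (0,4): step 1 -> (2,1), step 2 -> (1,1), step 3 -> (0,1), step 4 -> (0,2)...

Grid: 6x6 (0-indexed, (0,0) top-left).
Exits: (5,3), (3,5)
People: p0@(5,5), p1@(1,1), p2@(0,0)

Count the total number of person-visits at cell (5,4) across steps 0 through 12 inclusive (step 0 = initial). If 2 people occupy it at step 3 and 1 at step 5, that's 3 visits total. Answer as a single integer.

Answer: 1

Derivation:
Step 0: p0@(5,5) p1@(1,1) p2@(0,0) -> at (5,4): 0 [-], cum=0
Step 1: p0@(5,4) p1@(2,1) p2@(1,0) -> at (5,4): 1 [p0], cum=1
Step 2: p0@ESC p1@(3,1) p2@(2,0) -> at (5,4): 0 [-], cum=1
Step 3: p0@ESC p1@(4,1) p2@(3,0) -> at (5,4): 0 [-], cum=1
Step 4: p0@ESC p1@(5,1) p2@(4,0) -> at (5,4): 0 [-], cum=1
Step 5: p0@ESC p1@(5,2) p2@(5,0) -> at (5,4): 0 [-], cum=1
Step 6: p0@ESC p1@ESC p2@(5,1) -> at (5,4): 0 [-], cum=1
Step 7: p0@ESC p1@ESC p2@(5,2) -> at (5,4): 0 [-], cum=1
Step 8: p0@ESC p1@ESC p2@ESC -> at (5,4): 0 [-], cum=1
Total visits = 1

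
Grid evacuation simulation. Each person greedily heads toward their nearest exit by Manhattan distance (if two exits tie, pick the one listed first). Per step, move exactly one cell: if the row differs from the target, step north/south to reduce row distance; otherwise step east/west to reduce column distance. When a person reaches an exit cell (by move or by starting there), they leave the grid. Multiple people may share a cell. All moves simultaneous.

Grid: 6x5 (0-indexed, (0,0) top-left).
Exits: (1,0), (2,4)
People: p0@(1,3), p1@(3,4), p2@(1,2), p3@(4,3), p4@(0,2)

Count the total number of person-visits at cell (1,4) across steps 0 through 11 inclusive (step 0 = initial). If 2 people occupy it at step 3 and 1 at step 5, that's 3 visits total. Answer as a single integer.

Answer: 0

Derivation:
Step 0: p0@(1,3) p1@(3,4) p2@(1,2) p3@(4,3) p4@(0,2) -> at (1,4): 0 [-], cum=0
Step 1: p0@(2,3) p1@ESC p2@(1,1) p3@(3,3) p4@(1,2) -> at (1,4): 0 [-], cum=0
Step 2: p0@ESC p1@ESC p2@ESC p3@(2,3) p4@(1,1) -> at (1,4): 0 [-], cum=0
Step 3: p0@ESC p1@ESC p2@ESC p3@ESC p4@ESC -> at (1,4): 0 [-], cum=0
Total visits = 0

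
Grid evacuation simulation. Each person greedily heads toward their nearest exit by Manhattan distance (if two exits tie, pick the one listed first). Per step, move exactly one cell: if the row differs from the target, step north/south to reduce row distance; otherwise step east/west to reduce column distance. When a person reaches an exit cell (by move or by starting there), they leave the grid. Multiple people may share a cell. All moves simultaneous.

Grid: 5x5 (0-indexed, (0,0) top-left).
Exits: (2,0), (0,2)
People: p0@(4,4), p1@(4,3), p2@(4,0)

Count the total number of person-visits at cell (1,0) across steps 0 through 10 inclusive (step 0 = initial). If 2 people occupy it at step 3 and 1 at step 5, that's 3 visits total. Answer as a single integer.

Answer: 0

Derivation:
Step 0: p0@(4,4) p1@(4,3) p2@(4,0) -> at (1,0): 0 [-], cum=0
Step 1: p0@(3,4) p1@(3,3) p2@(3,0) -> at (1,0): 0 [-], cum=0
Step 2: p0@(2,4) p1@(2,3) p2@ESC -> at (1,0): 0 [-], cum=0
Step 3: p0@(2,3) p1@(2,2) p2@ESC -> at (1,0): 0 [-], cum=0
Step 4: p0@(2,2) p1@(2,1) p2@ESC -> at (1,0): 0 [-], cum=0
Step 5: p0@(2,1) p1@ESC p2@ESC -> at (1,0): 0 [-], cum=0
Step 6: p0@ESC p1@ESC p2@ESC -> at (1,0): 0 [-], cum=0
Total visits = 0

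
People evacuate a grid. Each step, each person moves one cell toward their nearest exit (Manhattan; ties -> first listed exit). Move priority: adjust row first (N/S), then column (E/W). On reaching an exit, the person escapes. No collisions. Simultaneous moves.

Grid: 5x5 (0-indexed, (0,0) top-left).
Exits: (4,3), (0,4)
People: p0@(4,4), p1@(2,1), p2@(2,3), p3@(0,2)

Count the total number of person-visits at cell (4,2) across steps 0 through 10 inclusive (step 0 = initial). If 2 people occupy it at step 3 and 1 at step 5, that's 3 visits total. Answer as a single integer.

Answer: 1

Derivation:
Step 0: p0@(4,4) p1@(2,1) p2@(2,3) p3@(0,2) -> at (4,2): 0 [-], cum=0
Step 1: p0@ESC p1@(3,1) p2@(3,3) p3@(0,3) -> at (4,2): 0 [-], cum=0
Step 2: p0@ESC p1@(4,1) p2@ESC p3@ESC -> at (4,2): 0 [-], cum=0
Step 3: p0@ESC p1@(4,2) p2@ESC p3@ESC -> at (4,2): 1 [p1], cum=1
Step 4: p0@ESC p1@ESC p2@ESC p3@ESC -> at (4,2): 0 [-], cum=1
Total visits = 1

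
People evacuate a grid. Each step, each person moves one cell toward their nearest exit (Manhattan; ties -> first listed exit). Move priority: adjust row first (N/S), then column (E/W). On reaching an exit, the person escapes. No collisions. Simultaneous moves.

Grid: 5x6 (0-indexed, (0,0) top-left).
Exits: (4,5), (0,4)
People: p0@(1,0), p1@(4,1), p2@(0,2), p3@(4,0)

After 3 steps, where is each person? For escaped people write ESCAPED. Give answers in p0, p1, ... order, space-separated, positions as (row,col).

Step 1: p0:(1,0)->(0,0) | p1:(4,1)->(4,2) | p2:(0,2)->(0,3) | p3:(4,0)->(4,1)
Step 2: p0:(0,0)->(0,1) | p1:(4,2)->(4,3) | p2:(0,3)->(0,4)->EXIT | p3:(4,1)->(4,2)
Step 3: p0:(0,1)->(0,2) | p1:(4,3)->(4,4) | p2:escaped | p3:(4,2)->(4,3)

(0,2) (4,4) ESCAPED (4,3)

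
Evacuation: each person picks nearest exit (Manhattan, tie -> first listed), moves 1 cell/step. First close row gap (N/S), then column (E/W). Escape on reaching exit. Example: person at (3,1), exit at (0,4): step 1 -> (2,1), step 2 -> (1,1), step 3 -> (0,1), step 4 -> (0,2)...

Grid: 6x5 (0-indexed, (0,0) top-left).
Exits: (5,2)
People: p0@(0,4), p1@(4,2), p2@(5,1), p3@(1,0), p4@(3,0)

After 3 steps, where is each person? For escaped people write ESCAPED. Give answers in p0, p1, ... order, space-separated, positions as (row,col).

Step 1: p0:(0,4)->(1,4) | p1:(4,2)->(5,2)->EXIT | p2:(5,1)->(5,2)->EXIT | p3:(1,0)->(2,0) | p4:(3,0)->(4,0)
Step 2: p0:(1,4)->(2,4) | p1:escaped | p2:escaped | p3:(2,0)->(3,0) | p4:(4,0)->(5,0)
Step 3: p0:(2,4)->(3,4) | p1:escaped | p2:escaped | p3:(3,0)->(4,0) | p4:(5,0)->(5,1)

(3,4) ESCAPED ESCAPED (4,0) (5,1)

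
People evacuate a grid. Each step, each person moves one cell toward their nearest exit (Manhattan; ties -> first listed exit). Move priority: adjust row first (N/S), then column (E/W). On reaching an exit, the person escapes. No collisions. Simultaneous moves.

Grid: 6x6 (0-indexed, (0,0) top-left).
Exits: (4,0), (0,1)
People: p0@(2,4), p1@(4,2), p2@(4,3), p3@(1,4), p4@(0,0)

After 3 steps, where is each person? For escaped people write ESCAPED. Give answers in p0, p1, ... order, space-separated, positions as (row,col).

Step 1: p0:(2,4)->(1,4) | p1:(4,2)->(4,1) | p2:(4,3)->(4,2) | p3:(1,4)->(0,4) | p4:(0,0)->(0,1)->EXIT
Step 2: p0:(1,4)->(0,4) | p1:(4,1)->(4,0)->EXIT | p2:(4,2)->(4,1) | p3:(0,4)->(0,3) | p4:escaped
Step 3: p0:(0,4)->(0,3) | p1:escaped | p2:(4,1)->(4,0)->EXIT | p3:(0,3)->(0,2) | p4:escaped

(0,3) ESCAPED ESCAPED (0,2) ESCAPED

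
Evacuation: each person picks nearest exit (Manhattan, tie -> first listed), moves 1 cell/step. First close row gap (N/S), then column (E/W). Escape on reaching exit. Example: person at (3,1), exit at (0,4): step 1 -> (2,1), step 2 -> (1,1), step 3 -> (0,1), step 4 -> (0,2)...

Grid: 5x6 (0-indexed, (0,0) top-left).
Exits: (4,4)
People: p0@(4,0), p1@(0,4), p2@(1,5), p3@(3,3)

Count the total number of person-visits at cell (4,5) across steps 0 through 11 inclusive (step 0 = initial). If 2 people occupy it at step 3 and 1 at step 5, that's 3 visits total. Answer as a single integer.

Answer: 1

Derivation:
Step 0: p0@(4,0) p1@(0,4) p2@(1,5) p3@(3,3) -> at (4,5): 0 [-], cum=0
Step 1: p0@(4,1) p1@(1,4) p2@(2,5) p3@(4,3) -> at (4,5): 0 [-], cum=0
Step 2: p0@(4,2) p1@(2,4) p2@(3,5) p3@ESC -> at (4,5): 0 [-], cum=0
Step 3: p0@(4,3) p1@(3,4) p2@(4,5) p3@ESC -> at (4,5): 1 [p2], cum=1
Step 4: p0@ESC p1@ESC p2@ESC p3@ESC -> at (4,5): 0 [-], cum=1
Total visits = 1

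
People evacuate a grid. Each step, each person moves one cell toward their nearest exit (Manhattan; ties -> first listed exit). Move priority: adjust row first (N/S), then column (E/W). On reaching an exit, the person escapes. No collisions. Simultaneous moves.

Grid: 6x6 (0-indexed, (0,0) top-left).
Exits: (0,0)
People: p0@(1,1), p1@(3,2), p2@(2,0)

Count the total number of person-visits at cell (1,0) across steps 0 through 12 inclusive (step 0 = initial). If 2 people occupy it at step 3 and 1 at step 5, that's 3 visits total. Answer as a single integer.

Step 0: p0@(1,1) p1@(3,2) p2@(2,0) -> at (1,0): 0 [-], cum=0
Step 1: p0@(0,1) p1@(2,2) p2@(1,0) -> at (1,0): 1 [p2], cum=1
Step 2: p0@ESC p1@(1,2) p2@ESC -> at (1,0): 0 [-], cum=1
Step 3: p0@ESC p1@(0,2) p2@ESC -> at (1,0): 0 [-], cum=1
Step 4: p0@ESC p1@(0,1) p2@ESC -> at (1,0): 0 [-], cum=1
Step 5: p0@ESC p1@ESC p2@ESC -> at (1,0): 0 [-], cum=1
Total visits = 1

Answer: 1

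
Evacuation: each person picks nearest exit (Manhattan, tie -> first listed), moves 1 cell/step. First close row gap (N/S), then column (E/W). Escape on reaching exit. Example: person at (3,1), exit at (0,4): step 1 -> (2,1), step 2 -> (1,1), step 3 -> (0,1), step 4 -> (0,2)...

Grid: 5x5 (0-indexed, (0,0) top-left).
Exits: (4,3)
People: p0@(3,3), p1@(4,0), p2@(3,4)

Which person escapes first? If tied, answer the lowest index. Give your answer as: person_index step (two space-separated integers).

Step 1: p0:(3,3)->(4,3)->EXIT | p1:(4,0)->(4,1) | p2:(3,4)->(4,4)
Step 2: p0:escaped | p1:(4,1)->(4,2) | p2:(4,4)->(4,3)->EXIT
Step 3: p0:escaped | p1:(4,2)->(4,3)->EXIT | p2:escaped
Exit steps: [1, 3, 2]
First to escape: p0 at step 1

Answer: 0 1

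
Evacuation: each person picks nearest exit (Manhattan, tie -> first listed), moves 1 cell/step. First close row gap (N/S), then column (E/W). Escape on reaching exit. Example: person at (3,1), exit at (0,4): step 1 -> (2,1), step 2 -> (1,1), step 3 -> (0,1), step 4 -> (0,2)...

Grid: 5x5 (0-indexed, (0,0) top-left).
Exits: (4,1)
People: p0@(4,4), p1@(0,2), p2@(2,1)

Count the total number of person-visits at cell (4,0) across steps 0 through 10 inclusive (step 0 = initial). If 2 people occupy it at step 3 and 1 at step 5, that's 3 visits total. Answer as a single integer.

Answer: 0

Derivation:
Step 0: p0@(4,4) p1@(0,2) p2@(2,1) -> at (4,0): 0 [-], cum=0
Step 1: p0@(4,3) p1@(1,2) p2@(3,1) -> at (4,0): 0 [-], cum=0
Step 2: p0@(4,2) p1@(2,2) p2@ESC -> at (4,0): 0 [-], cum=0
Step 3: p0@ESC p1@(3,2) p2@ESC -> at (4,0): 0 [-], cum=0
Step 4: p0@ESC p1@(4,2) p2@ESC -> at (4,0): 0 [-], cum=0
Step 5: p0@ESC p1@ESC p2@ESC -> at (4,0): 0 [-], cum=0
Total visits = 0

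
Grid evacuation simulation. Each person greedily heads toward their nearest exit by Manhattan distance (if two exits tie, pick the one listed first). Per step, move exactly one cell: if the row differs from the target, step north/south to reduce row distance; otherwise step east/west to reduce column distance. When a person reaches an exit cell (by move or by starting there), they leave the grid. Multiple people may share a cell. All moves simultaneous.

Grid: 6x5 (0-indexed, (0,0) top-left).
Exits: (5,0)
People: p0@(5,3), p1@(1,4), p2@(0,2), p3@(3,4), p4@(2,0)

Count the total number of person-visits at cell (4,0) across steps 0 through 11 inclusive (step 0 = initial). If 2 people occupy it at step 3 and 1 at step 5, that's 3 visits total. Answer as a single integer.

Step 0: p0@(5,3) p1@(1,4) p2@(0,2) p3@(3,4) p4@(2,0) -> at (4,0): 0 [-], cum=0
Step 1: p0@(5,2) p1@(2,4) p2@(1,2) p3@(4,4) p4@(3,0) -> at (4,0): 0 [-], cum=0
Step 2: p0@(5,1) p1@(3,4) p2@(2,2) p3@(5,4) p4@(4,0) -> at (4,0): 1 [p4], cum=1
Step 3: p0@ESC p1@(4,4) p2@(3,2) p3@(5,3) p4@ESC -> at (4,0): 0 [-], cum=1
Step 4: p0@ESC p1@(5,4) p2@(4,2) p3@(5,2) p4@ESC -> at (4,0): 0 [-], cum=1
Step 5: p0@ESC p1@(5,3) p2@(5,2) p3@(5,1) p4@ESC -> at (4,0): 0 [-], cum=1
Step 6: p0@ESC p1@(5,2) p2@(5,1) p3@ESC p4@ESC -> at (4,0): 0 [-], cum=1
Step 7: p0@ESC p1@(5,1) p2@ESC p3@ESC p4@ESC -> at (4,0): 0 [-], cum=1
Step 8: p0@ESC p1@ESC p2@ESC p3@ESC p4@ESC -> at (4,0): 0 [-], cum=1
Total visits = 1

Answer: 1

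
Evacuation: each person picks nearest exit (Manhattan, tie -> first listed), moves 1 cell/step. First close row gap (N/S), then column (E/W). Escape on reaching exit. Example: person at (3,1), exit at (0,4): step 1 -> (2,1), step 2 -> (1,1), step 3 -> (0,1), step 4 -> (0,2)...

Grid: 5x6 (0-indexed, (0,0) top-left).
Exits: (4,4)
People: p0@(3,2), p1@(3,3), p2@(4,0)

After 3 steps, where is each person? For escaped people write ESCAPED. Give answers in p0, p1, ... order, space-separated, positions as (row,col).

Step 1: p0:(3,2)->(4,2) | p1:(3,3)->(4,3) | p2:(4,0)->(4,1)
Step 2: p0:(4,2)->(4,3) | p1:(4,3)->(4,4)->EXIT | p2:(4,1)->(4,2)
Step 3: p0:(4,3)->(4,4)->EXIT | p1:escaped | p2:(4,2)->(4,3)

ESCAPED ESCAPED (4,3)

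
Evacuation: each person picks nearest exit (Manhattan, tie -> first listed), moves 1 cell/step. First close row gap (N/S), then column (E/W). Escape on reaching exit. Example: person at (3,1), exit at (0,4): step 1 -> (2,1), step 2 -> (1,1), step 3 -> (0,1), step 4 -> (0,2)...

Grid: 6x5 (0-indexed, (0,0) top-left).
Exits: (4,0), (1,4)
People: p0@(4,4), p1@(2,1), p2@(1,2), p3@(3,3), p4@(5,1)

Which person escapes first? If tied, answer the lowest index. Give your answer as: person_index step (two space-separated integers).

Answer: 2 2

Derivation:
Step 1: p0:(4,4)->(3,4) | p1:(2,1)->(3,1) | p2:(1,2)->(1,3) | p3:(3,3)->(2,3) | p4:(5,1)->(4,1)
Step 2: p0:(3,4)->(2,4) | p1:(3,1)->(4,1) | p2:(1,3)->(1,4)->EXIT | p3:(2,3)->(1,3) | p4:(4,1)->(4,0)->EXIT
Step 3: p0:(2,4)->(1,4)->EXIT | p1:(4,1)->(4,0)->EXIT | p2:escaped | p3:(1,3)->(1,4)->EXIT | p4:escaped
Exit steps: [3, 3, 2, 3, 2]
First to escape: p2 at step 2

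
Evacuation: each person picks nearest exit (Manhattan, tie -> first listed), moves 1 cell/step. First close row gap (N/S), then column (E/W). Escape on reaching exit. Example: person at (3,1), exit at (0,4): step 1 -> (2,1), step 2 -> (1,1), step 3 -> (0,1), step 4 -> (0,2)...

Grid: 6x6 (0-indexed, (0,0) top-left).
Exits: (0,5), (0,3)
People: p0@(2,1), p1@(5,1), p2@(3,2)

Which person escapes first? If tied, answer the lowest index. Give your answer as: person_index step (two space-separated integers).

Step 1: p0:(2,1)->(1,1) | p1:(5,1)->(4,1) | p2:(3,2)->(2,2)
Step 2: p0:(1,1)->(0,1) | p1:(4,1)->(3,1) | p2:(2,2)->(1,2)
Step 3: p0:(0,1)->(0,2) | p1:(3,1)->(2,1) | p2:(1,2)->(0,2)
Step 4: p0:(0,2)->(0,3)->EXIT | p1:(2,1)->(1,1) | p2:(0,2)->(0,3)->EXIT
Step 5: p0:escaped | p1:(1,1)->(0,1) | p2:escaped
Step 6: p0:escaped | p1:(0,1)->(0,2) | p2:escaped
Step 7: p0:escaped | p1:(0,2)->(0,3)->EXIT | p2:escaped
Exit steps: [4, 7, 4]
First to escape: p0 at step 4

Answer: 0 4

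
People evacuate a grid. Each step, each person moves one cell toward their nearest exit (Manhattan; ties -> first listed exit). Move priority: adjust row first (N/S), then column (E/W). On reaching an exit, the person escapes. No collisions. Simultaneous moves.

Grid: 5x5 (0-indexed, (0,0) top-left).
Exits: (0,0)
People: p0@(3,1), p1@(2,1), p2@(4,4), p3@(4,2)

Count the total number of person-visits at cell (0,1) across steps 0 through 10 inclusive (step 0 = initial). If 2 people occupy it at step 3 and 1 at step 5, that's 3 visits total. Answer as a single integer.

Answer: 4

Derivation:
Step 0: p0@(3,1) p1@(2,1) p2@(4,4) p3@(4,2) -> at (0,1): 0 [-], cum=0
Step 1: p0@(2,1) p1@(1,1) p2@(3,4) p3@(3,2) -> at (0,1): 0 [-], cum=0
Step 2: p0@(1,1) p1@(0,1) p2@(2,4) p3@(2,2) -> at (0,1): 1 [p1], cum=1
Step 3: p0@(0,1) p1@ESC p2@(1,4) p3@(1,2) -> at (0,1): 1 [p0], cum=2
Step 4: p0@ESC p1@ESC p2@(0,4) p3@(0,2) -> at (0,1): 0 [-], cum=2
Step 5: p0@ESC p1@ESC p2@(0,3) p3@(0,1) -> at (0,1): 1 [p3], cum=3
Step 6: p0@ESC p1@ESC p2@(0,2) p3@ESC -> at (0,1): 0 [-], cum=3
Step 7: p0@ESC p1@ESC p2@(0,1) p3@ESC -> at (0,1): 1 [p2], cum=4
Step 8: p0@ESC p1@ESC p2@ESC p3@ESC -> at (0,1): 0 [-], cum=4
Total visits = 4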